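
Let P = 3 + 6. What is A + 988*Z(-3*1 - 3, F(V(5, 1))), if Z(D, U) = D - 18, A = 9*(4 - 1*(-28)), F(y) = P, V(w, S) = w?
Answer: -23424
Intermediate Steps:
P = 9
F(y) = 9
A = 288 (A = 9*(4 + 28) = 9*32 = 288)
Z(D, U) = -18 + D
A + 988*Z(-3*1 - 3, F(V(5, 1))) = 288 + 988*(-18 + (-3*1 - 3)) = 288 + 988*(-18 + (-3 - 3)) = 288 + 988*(-18 - 6) = 288 + 988*(-24) = 288 - 23712 = -23424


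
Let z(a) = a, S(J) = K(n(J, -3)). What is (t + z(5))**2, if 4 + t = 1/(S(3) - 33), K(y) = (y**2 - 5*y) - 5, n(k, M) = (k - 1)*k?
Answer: 961/1024 ≈ 0.93848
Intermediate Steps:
n(k, M) = k*(-1 + k) (n(k, M) = (-1 + k)*k = k*(-1 + k))
K(y) = -5 + y**2 - 5*y
S(J) = -5 + J**2*(-1 + J)**2 - 5*J*(-1 + J) (S(J) = -5 + (J*(-1 + J))**2 - 5*J*(-1 + J) = -5 + J**2*(-1 + J)**2 - 5*J*(-1 + J))
t = -129/32 (t = -4 + 1/((-5 + 3**2*(-1 + 3)**2 - 5*3*(-1 + 3)) - 33) = -4 + 1/((-5 + 9*2**2 - 5*3*2) - 33) = -4 + 1/((-5 + 9*4 - 30) - 33) = -4 + 1/((-5 + 36 - 30) - 33) = -4 + 1/(1 - 33) = -4 + 1/(-32) = -4 - 1/32 = -129/32 ≈ -4.0313)
(t + z(5))**2 = (-129/32 + 5)**2 = (31/32)**2 = 961/1024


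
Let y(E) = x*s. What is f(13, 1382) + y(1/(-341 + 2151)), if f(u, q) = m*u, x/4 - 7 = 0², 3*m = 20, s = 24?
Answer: 2276/3 ≈ 758.67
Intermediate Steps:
m = 20/3 (m = (⅓)*20 = 20/3 ≈ 6.6667)
x = 28 (x = 28 + 4*0² = 28 + 4*0 = 28 + 0 = 28)
f(u, q) = 20*u/3
y(E) = 672 (y(E) = 28*24 = 672)
f(13, 1382) + y(1/(-341 + 2151)) = (20/3)*13 + 672 = 260/3 + 672 = 2276/3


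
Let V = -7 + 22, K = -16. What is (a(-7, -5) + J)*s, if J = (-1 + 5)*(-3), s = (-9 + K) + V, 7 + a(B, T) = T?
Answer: 240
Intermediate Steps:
a(B, T) = -7 + T
V = 15
s = -10 (s = (-9 - 16) + 15 = -25 + 15 = -10)
J = -12 (J = 4*(-3) = -12)
(a(-7, -5) + J)*s = ((-7 - 5) - 12)*(-10) = (-12 - 12)*(-10) = -24*(-10) = 240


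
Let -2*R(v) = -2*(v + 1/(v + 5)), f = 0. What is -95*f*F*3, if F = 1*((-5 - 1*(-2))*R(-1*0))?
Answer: 0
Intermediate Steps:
R(v) = v + 1/(5 + v) (R(v) = -(-1)*(v + 1/(v + 5)) = -(-1)*(v + 1/(5 + v)) = -(-2*v - 2/(5 + v))/2 = v + 1/(5 + v))
F = -⅗ (F = 1*((-5 - 1*(-2))*((1 + (-1*0)² + 5*(-1*0))/(5 - 1*0))) = 1*((-5 + 2)*((1 + 0² + 5*0)/(5 + 0))) = 1*(-3*(1 + 0 + 0)/5) = 1*(-3/5) = 1*(-3*⅕) = 1*(-⅗) = -⅗ ≈ -0.60000)
-95*f*F*3 = -95*0*(-⅗)*3 = -0*3 = -95*0 = 0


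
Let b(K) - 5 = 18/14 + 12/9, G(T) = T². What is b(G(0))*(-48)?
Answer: -2560/7 ≈ -365.71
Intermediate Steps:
b(K) = 160/21 (b(K) = 5 + (18/14 + 12/9) = 5 + (18*(1/14) + 12*(⅑)) = 5 + (9/7 + 4/3) = 5 + 55/21 = 160/21)
b(G(0))*(-48) = (160/21)*(-48) = -2560/7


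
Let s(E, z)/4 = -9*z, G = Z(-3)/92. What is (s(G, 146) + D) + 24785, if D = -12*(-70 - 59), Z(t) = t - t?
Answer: 21077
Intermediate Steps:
Z(t) = 0
D = 1548 (D = -12*(-129) = 1548)
G = 0 (G = 0/92 = 0*(1/92) = 0)
s(E, z) = -36*z (s(E, z) = 4*(-9*z) = -36*z)
(s(G, 146) + D) + 24785 = (-36*146 + 1548) + 24785 = (-5256 + 1548) + 24785 = -3708 + 24785 = 21077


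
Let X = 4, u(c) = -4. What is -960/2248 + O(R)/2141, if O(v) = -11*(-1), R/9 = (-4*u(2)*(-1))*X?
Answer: -253829/601621 ≈ -0.42191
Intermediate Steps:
R = -576 (R = 9*((-4*(-4)*(-1))*4) = 9*((16*(-1))*4) = 9*(-16*4) = 9*(-64) = -576)
O(v) = 11
-960/2248 + O(R)/2141 = -960/2248 + 11/2141 = -960*1/2248 + 11*(1/2141) = -120/281 + 11/2141 = -253829/601621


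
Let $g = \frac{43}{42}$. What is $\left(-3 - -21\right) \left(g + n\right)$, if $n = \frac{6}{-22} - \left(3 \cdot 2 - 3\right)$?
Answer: $- \frac{3117}{77} \approx -40.481$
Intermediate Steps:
$n = - \frac{36}{11}$ ($n = 6 \left(- \frac{1}{22}\right) - \left(6 - 3\right) = - \frac{3}{11} - 3 = - \frac{36}{11} \approx -3.2727$)
$g = \frac{43}{42}$ ($g = 43 \cdot \frac{1}{42} = \frac{43}{42} \approx 1.0238$)
$\left(-3 - -21\right) \left(g + n\right) = \left(-3 - -21\right) \left(\frac{43}{42} - \frac{36}{11}\right) = \left(-3 + 21\right) \left(- \frac{1039}{462}\right) = 18 \left(- \frac{1039}{462}\right) = - \frac{3117}{77}$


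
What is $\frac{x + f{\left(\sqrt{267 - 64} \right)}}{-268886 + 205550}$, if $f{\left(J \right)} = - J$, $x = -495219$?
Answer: $\frac{165073}{21112} + \frac{\sqrt{203}}{63336} \approx 7.8191$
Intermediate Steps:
$\frac{x + f{\left(\sqrt{267 - 64} \right)}}{-268886 + 205550} = \frac{-495219 - \sqrt{267 - 64}}{-268886 + 205550} = \frac{-495219 - \sqrt{203}}{-63336} = \left(-495219 - \sqrt{203}\right) \left(- \frac{1}{63336}\right) = \frac{165073}{21112} + \frac{\sqrt{203}}{63336}$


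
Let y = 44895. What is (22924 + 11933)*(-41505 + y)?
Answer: 118165230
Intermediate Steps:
(22924 + 11933)*(-41505 + y) = (22924 + 11933)*(-41505 + 44895) = 34857*3390 = 118165230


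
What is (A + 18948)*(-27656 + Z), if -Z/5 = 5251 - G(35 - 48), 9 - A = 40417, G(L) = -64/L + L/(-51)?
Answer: 766676268880/663 ≈ 1.1564e+9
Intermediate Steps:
G(L) = -64/L - L/51 (G(L) = -64/L + L*(-1/51) = -64/L - L/51)
A = -40408 (A = 9 - 1*40417 = 9 - 40417 = -40408)
Z = -17389900/663 (Z = -5*(5251 - (-64/(35 - 48) - (35 - 48)/51)) = -5*(5251 - (-64/(-13) - 1/51*(-13))) = -5*(5251 - (-64*(-1/13) + 13/51)) = -5*(5251 - (64/13 + 13/51)) = -5*(5251 - 1*3433/663) = -5*(5251 - 3433/663) = -5*3477980/663 = -17389900/663 ≈ -26229.)
(A + 18948)*(-27656 + Z) = (-40408 + 18948)*(-27656 - 17389900/663) = -21460*(-35725828/663) = 766676268880/663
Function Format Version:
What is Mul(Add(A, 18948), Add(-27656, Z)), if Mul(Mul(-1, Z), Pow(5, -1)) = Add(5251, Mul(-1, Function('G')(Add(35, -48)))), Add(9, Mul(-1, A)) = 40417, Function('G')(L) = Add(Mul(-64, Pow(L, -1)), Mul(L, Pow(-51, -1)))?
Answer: Rational(766676268880, 663) ≈ 1.1564e+9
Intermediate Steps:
Function('G')(L) = Add(Mul(-64, Pow(L, -1)), Mul(Rational(-1, 51), L)) (Function('G')(L) = Add(Mul(-64, Pow(L, -1)), Mul(L, Rational(-1, 51))) = Add(Mul(-64, Pow(L, -1)), Mul(Rational(-1, 51), L)))
A = -40408 (A = Add(9, Mul(-1, 40417)) = Add(9, -40417) = -40408)
Z = Rational(-17389900, 663) (Z = Mul(-5, Add(5251, Mul(-1, Add(Mul(-64, Pow(Add(35, -48), -1)), Mul(Rational(-1, 51), Add(35, -48)))))) = Mul(-5, Add(5251, Mul(-1, Add(Mul(-64, Pow(-13, -1)), Mul(Rational(-1, 51), -13))))) = Mul(-5, Add(5251, Mul(-1, Add(Mul(-64, Rational(-1, 13)), Rational(13, 51))))) = Mul(-5, Add(5251, Mul(-1, Add(Rational(64, 13), Rational(13, 51))))) = Mul(-5, Add(5251, Mul(-1, Rational(3433, 663)))) = Mul(-5, Add(5251, Rational(-3433, 663))) = Mul(-5, Rational(3477980, 663)) = Rational(-17389900, 663) ≈ -26229.)
Mul(Add(A, 18948), Add(-27656, Z)) = Mul(Add(-40408, 18948), Add(-27656, Rational(-17389900, 663))) = Mul(-21460, Rational(-35725828, 663)) = Rational(766676268880, 663)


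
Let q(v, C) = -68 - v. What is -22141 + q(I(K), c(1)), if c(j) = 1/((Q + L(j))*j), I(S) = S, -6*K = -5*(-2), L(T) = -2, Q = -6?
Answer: -66622/3 ≈ -22207.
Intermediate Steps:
K = -5/3 (K = -(-5)*(-2)/6 = -⅙*10 = -5/3 ≈ -1.6667)
c(j) = -1/(8*j) (c(j) = 1/((-6 - 2)*j) = 1/((-8)*j) = -1/(8*j))
-22141 + q(I(K), c(1)) = -22141 + (-68 - 1*(-5/3)) = -22141 + (-68 + 5/3) = -22141 - 199/3 = -66622/3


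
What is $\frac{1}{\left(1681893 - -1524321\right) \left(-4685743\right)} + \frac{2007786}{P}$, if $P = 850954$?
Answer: $\frac{15081981272285233309}{6392151499998789954} \approx 2.3595$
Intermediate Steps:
$\frac{1}{\left(1681893 - -1524321\right) \left(-4685743\right)} + \frac{2007786}{P} = \frac{1}{\left(1681893 - -1524321\right) \left(-4685743\right)} + \frac{2007786}{850954} = \frac{1}{1681893 + 1524321} \left(- \frac{1}{4685743}\right) + 2007786 \cdot \frac{1}{850954} = \frac{1}{3206214} \left(- \frac{1}{4685743}\right) + \frac{1003893}{425477} = - \frac{1}{15023494807002} + \frac{1003893}{425477} = \frac{15081981272285233309}{6392151499998789954}$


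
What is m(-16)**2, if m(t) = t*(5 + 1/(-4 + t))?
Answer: 156816/25 ≈ 6272.6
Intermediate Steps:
m(-16)**2 = (-16*(-19 + 5*(-16))/(-4 - 16))**2 = (-16*(-19 - 80)/(-20))**2 = (-16*(-1/20)*(-99))**2 = (-396/5)**2 = 156816/25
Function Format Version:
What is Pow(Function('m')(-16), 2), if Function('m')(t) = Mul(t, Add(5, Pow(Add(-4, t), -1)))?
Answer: Rational(156816, 25) ≈ 6272.6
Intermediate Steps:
Pow(Function('m')(-16), 2) = Pow(Mul(-16, Pow(Add(-4, -16), -1), Add(-19, Mul(5, -16))), 2) = Pow(Mul(-16, Pow(-20, -1), Add(-19, -80)), 2) = Pow(Mul(-16, Rational(-1, 20), -99), 2) = Pow(Rational(-396, 5), 2) = Rational(156816, 25)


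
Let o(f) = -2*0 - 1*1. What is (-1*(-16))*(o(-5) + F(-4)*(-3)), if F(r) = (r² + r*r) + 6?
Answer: -1840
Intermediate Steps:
o(f) = -1 (o(f) = 0 - 1 = -1)
F(r) = 6 + 2*r² (F(r) = (r² + r²) + 6 = 2*r² + 6 = 6 + 2*r²)
(-1*(-16))*(o(-5) + F(-4)*(-3)) = (-1*(-16))*(-1 + (6 + 2*(-4)²)*(-3)) = 16*(-1 + (6 + 2*16)*(-3)) = 16*(-1 + (6 + 32)*(-3)) = 16*(-1 + 38*(-3)) = 16*(-1 - 114) = 16*(-115) = -1840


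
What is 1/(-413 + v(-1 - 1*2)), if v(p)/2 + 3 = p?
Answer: -1/425 ≈ -0.0023529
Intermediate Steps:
v(p) = -6 + 2*p
1/(-413 + v(-1 - 1*2)) = 1/(-413 + (-6 + 2*(-1 - 1*2))) = 1/(-413 + (-6 + 2*(-1 - 2))) = 1/(-413 + (-6 + 2*(-3))) = 1/(-413 + (-6 - 6)) = 1/(-413 - 12) = 1/(-425) = -1/425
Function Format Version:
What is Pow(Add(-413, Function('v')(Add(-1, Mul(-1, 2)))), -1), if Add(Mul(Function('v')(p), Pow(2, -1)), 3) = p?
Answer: Rational(-1, 425) ≈ -0.0023529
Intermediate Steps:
Function('v')(p) = Add(-6, Mul(2, p))
Pow(Add(-413, Function('v')(Add(-1, Mul(-1, 2)))), -1) = Pow(Add(-413, Add(-6, Mul(2, Add(-1, Mul(-1, 2))))), -1) = Pow(Add(-413, Add(-6, Mul(2, Add(-1, -2)))), -1) = Pow(Add(-413, Add(-6, Mul(2, -3))), -1) = Pow(Add(-413, Add(-6, -6)), -1) = Pow(Add(-413, -12), -1) = Pow(-425, -1) = Rational(-1, 425)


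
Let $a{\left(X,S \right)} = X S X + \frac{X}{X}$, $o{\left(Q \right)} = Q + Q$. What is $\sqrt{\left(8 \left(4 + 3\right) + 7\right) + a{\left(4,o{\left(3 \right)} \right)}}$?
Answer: $4 \sqrt{10} \approx 12.649$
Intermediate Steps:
$o{\left(Q \right)} = 2 Q$
$a{\left(X,S \right)} = 1 + S X^{2}$ ($a{\left(X,S \right)} = S X X + 1 = S X^{2} + 1 = 1 + S X^{2}$)
$\sqrt{\left(8 \left(4 + 3\right) + 7\right) + a{\left(4,o{\left(3 \right)} \right)}} = \sqrt{\left(8 \left(4 + 3\right) + 7\right) + \left(1 + 2 \cdot 3 \cdot 4^{2}\right)} = \sqrt{\left(8 \cdot 7 + 7\right) + \left(1 + 6 \cdot 16\right)} = \sqrt{\left(56 + 7\right) + \left(1 + 96\right)} = \sqrt{63 + 97} = \sqrt{160} = 4 \sqrt{10}$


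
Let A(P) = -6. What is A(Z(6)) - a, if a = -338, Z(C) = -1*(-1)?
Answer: 332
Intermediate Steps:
Z(C) = 1
A(Z(6)) - a = -6 - 1*(-338) = -6 + 338 = 332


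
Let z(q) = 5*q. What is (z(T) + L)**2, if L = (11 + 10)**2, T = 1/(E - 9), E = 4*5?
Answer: 23580736/121 ≈ 1.9488e+5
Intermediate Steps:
E = 20
T = 1/11 (T = 1/(20 - 9) = 1/11 ≈ 0.090909)
L = 441 (L = 21**2 = 441)
(z(T) + L)**2 = (5*(1/11) + 441)**2 = (5/11 + 441)**2 = (4856/11)**2 = 23580736/121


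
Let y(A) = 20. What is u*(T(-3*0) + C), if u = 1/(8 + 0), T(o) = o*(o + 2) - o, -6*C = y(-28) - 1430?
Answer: 235/8 ≈ 29.375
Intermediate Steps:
C = 235 (C = -(20 - 1430)/6 = -⅙*(-1410) = 235)
T(o) = -o + o*(2 + o) (T(o) = o*(2 + o) - o = -o + o*(2 + o))
u = ⅛ (u = 1/8 = ⅛ ≈ 0.12500)
u*(T(-3*0) + C) = ((-3*0)*(1 - 3*0) + 235)/8 = (0*(1 + 0) + 235)/8 = (0*1 + 235)/8 = (0 + 235)/8 = (⅛)*235 = 235/8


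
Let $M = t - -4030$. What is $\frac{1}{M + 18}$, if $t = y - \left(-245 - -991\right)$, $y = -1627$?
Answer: $\frac{1}{1675} \approx 0.00059702$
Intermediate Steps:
$t = -2373$ ($t = -1627 - \left(-245 - -991\right) = -1627 - \left(-245 + 991\right) = -1627 - 746 = -2373$)
$M = 1657$ ($M = -2373 - -4030 = -2373 + 4030 = 1657$)
$\frac{1}{M + 18} = \frac{1}{1657 + 18} = \frac{1}{1675}$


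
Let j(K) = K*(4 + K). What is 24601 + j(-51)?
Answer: 26998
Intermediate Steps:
24601 + j(-51) = 24601 - 51*(4 - 51) = 24601 - 51*(-47) = 24601 + 2397 = 26998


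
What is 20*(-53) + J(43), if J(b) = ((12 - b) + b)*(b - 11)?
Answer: -676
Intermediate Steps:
J(b) = -132 + 12*b (J(b) = 12*(-11 + b) = -132 + 12*b)
20*(-53) + J(43) = 20*(-53) + (-132 + 12*43) = -1060 + (-132 + 516) = -1060 + 384 = -676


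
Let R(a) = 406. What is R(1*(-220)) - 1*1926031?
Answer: -1925625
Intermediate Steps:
R(1*(-220)) - 1*1926031 = 406 - 1*1926031 = 406 - 1926031 = -1925625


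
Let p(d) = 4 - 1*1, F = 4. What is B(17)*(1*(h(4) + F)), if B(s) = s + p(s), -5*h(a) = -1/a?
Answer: 81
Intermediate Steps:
p(d) = 3 (p(d) = 4 - 1 = 3)
h(a) = 1/(5*a) (h(a) = -(-1)/(5*a) = 1/(5*a))
B(s) = 3 + s (B(s) = s + 3 = 3 + s)
B(17)*(1*(h(4) + F)) = (3 + 17)*(1*((⅕)/4 + 4)) = 20*(1*((⅕)*(¼) + 4)) = 20*(1*(1/20 + 4)) = 20*(1*(81/20)) = 20*(81/20) = 81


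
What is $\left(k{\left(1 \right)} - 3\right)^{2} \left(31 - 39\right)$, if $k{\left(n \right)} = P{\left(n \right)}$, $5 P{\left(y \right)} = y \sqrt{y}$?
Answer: $- \frac{1568}{25} \approx -62.72$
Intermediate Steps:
$P{\left(y \right)} = \frac{y^{\frac{3}{2}}}{5}$ ($P{\left(y \right)} = \frac{y \sqrt{y}}{5} = \frac{y^{\frac{3}{2}}}{5}$)
$k{\left(n \right)} = \frac{n^{\frac{3}{2}}}{5}$
$\left(k{\left(1 \right)} - 3\right)^{2} \left(31 - 39\right) = \left(\frac{1^{\frac{3}{2}}}{5} - 3\right)^{2} \left(31 - 39\right) = \left(\frac{1}{5} \cdot 1 - 3\right)^{2} \left(-8\right) = \left(\frac{1}{5} - 3\right)^{2} \left(-8\right) = \left(- \frac{14}{5}\right)^{2} \left(-8\right) = \frac{196}{25} \left(-8\right) = - \frac{1568}{25}$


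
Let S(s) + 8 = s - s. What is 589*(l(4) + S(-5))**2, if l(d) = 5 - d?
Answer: 28861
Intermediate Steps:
S(s) = -8 (S(s) = -8 + (s - s) = -8 + 0 = -8)
589*(l(4) + S(-5))**2 = 589*((5 - 1*4) - 8)**2 = 589*((5 - 4) - 8)**2 = 589*(1 - 8)**2 = 589*(-7)**2 = 589*49 = 28861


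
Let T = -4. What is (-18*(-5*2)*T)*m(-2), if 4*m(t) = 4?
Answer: -720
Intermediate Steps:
m(t) = 1 (m(t) = (¼)*4 = 1)
(-18*(-5*2)*T)*m(-2) = -18*(-5*2)*(-4)*1 = -(-180)*(-4)*1 = -18*40*1 = -720*1 = -720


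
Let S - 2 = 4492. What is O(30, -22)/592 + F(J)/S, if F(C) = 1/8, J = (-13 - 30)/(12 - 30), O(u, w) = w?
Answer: -49397/1330224 ≈ -0.037134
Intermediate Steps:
S = 4494 (S = 2 + 4492 = 4494)
J = 43/18 (J = -43/(-18) = -43*(-1/18) = 43/18 ≈ 2.3889)
F(C) = ⅛
O(30, -22)/592 + F(J)/S = -22/592 + (⅛)/4494 = -22*1/592 + (⅛)*(1/4494) = -11/296 + 1/35952 = -49397/1330224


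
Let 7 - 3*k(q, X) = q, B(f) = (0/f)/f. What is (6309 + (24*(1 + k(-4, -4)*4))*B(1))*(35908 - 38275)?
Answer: -14933403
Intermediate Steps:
B(f) = 0 (B(f) = 0/f = 0)
k(q, X) = 7/3 - q/3
(6309 + (24*(1 + k(-4, -4)*4))*B(1))*(35908 - 38275) = (6309 + (24*(1 + (7/3 - 1/3*(-4))*4))*0)*(35908 - 38275) = (6309 + (24*(1 + (7/3 + 4/3)*4))*0)*(-2367) = (6309 + (24*(1 + (11/3)*4))*0)*(-2367) = (6309 + (24*(1 + 44/3))*0)*(-2367) = (6309 + (24*(47/3))*0)*(-2367) = (6309 + 376*0)*(-2367) = (6309 + 0)*(-2367) = 6309*(-2367) = -14933403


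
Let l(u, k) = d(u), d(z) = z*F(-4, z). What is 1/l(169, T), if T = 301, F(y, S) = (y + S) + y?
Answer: 1/27209 ≈ 3.6753e-5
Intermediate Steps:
F(y, S) = S + 2*y (F(y, S) = (S + y) + y = S + 2*y)
d(z) = z*(-8 + z) (d(z) = z*(z + 2*(-4)) = z*(z - 8) = z*(-8 + z))
l(u, k) = u*(-8 + u)
1/l(169, T) = 1/(169*(-8 + 169)) = 1/(169*161) = 1/27209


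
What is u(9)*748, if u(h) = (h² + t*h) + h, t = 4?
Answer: 94248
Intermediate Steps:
u(h) = h² + 5*h (u(h) = (h² + 4*h) + h = h² + 5*h)
u(9)*748 = (9*(5 + 9))*748 = (9*14)*748 = 126*748 = 94248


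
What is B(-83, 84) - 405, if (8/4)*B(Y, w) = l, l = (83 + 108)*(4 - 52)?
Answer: -4989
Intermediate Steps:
l = -9168 (l = 191*(-48) = -9168)
B(Y, w) = -4584 (B(Y, w) = (1/2)*(-9168) = -4584)
B(-83, 84) - 405 = -4584 - 405 = -4989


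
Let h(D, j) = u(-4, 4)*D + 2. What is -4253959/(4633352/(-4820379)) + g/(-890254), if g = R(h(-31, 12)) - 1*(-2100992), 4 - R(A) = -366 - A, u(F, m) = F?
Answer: 9127633465306399659/2062430075704 ≈ 4.4257e+6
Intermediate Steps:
h(D, j) = 2 - 4*D (h(D, j) = -4*D + 2 = 2 - 4*D)
R(A) = 370 + A (R(A) = 4 - (-366 - A) = 4 + (366 + A) = 370 + A)
g = 2101488 (g = (370 + (2 - 4*(-31))) - 1*(-2100992) = (370 + (2 + 124)) + 2100992 = (370 + 126) + 2100992 = 496 + 2100992 = 2101488)
-4253959/(4633352/(-4820379)) + g/(-890254) = -4253959/(4633352/(-4820379)) + 2101488/(-890254) = -4253959/(4633352*(-1/4820379)) + 2101488*(-1/890254) = -4253959/(-4633352/4820379) - 1050744/445127 = -4253959*(-4820379/4633352) - 1050744/445127 = 20505694630461/4633352 - 1050744/445127 = 9127633465306399659/2062430075704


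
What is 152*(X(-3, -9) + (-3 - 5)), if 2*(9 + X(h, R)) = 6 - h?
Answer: -1900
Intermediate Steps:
X(h, R) = -6 - h/2 (X(h, R) = -9 + (6 - h)/2 = -9 + (3 - h/2) = -6 - h/2)
152*(X(-3, -9) + (-3 - 5)) = 152*((-6 - 1/2*(-3)) + (-3 - 5)) = 152*((-6 + 3/2) - 8) = 152*(-9/2 - 8) = 152*(-25/2) = -1900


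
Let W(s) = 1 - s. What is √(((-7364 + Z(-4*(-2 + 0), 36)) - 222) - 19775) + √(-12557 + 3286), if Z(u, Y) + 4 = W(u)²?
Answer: I*(√9271 + 2*√6829) ≈ 261.56*I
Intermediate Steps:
Z(u, Y) = -4 + (1 - u)²
√(((-7364 + Z(-4*(-2 + 0), 36)) - 222) - 19775) + √(-12557 + 3286) = √(((-7364 + (-4 + (-1 - 4*(-2 + 0))²)) - 222) - 19775) + √(-12557 + 3286) = √(((-7364 + (-4 + (-1 - 4*(-2))²)) - 222) - 19775) + √(-9271) = √(((-7364 + (-4 + (-1 + 8)²)) - 222) - 19775) + I*√9271 = √(((-7364 + (-4 + 7²)) - 222) - 19775) + I*√9271 = √(((-7364 + (-4 + 49)) - 222) - 19775) + I*√9271 = √(((-7364 + 45) - 222) - 19775) + I*√9271 = √((-7319 - 222) - 19775) + I*√9271 = √(-7541 - 19775) + I*√9271 = √(-27316) + I*√9271 = 2*I*√6829 + I*√9271 = I*√9271 + 2*I*√6829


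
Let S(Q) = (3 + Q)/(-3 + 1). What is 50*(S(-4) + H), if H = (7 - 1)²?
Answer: 1825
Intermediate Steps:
S(Q) = -3/2 - Q/2 (S(Q) = (3 + Q)/(-2) = (3 + Q)*(-½) = -3/2 - Q/2)
H = 36 (H = 6² = 36)
50*(S(-4) + H) = 50*((-3/2 - ½*(-4)) + 36) = 50*((-3/2 + 2) + 36) = 50*(½ + 36) = 50*(73/2) = 1825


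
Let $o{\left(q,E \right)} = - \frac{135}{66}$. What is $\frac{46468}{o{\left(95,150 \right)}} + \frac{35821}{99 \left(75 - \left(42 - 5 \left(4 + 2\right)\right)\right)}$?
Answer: $- \frac{708272023}{31185} \approx -22712.0$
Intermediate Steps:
$o{\left(q,E \right)} = - \frac{45}{22}$ ($o{\left(q,E \right)} = \left(-135\right) \frac{1}{66} = - \frac{45}{22}$)
$\frac{46468}{o{\left(95,150 \right)}} + \frac{35821}{99 \left(75 - \left(42 - 5 \left(4 + 2\right)\right)\right)} = \frac{46468}{- \frac{45}{22}} + \frac{35821}{99 \left(75 - \left(42 - 5 \left(4 + 2\right)\right)\right)} = 46468 \left(- \frac{22}{45}\right) + \frac{35821}{99 \left(75 + \left(\left(5 \cdot 6 - 25\right) - 17\right)\right)} = - \frac{1022296}{45} + \frac{35821}{99 \left(75 + \left(\left(30 - 25\right) - 17\right)\right)} = - \frac{1022296}{45} + \frac{35821}{99 \left(75 + \left(5 - 17\right)\right)} = - \frac{1022296}{45} + \frac{35821}{99 \left(75 - 12\right)} = - \frac{1022296}{45} + \frac{35821}{99 \cdot 63} = - \frac{1022296}{45} + \frac{35821}{6237} = - \frac{708272023}{31185}$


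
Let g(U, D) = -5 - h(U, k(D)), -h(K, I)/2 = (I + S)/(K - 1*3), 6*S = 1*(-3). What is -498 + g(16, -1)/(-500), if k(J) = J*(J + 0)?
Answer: -809234/1625 ≈ -497.99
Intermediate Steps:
S = -½ (S = (1*(-3))/6 = (⅙)*(-3) = -½ ≈ -0.50000)
k(J) = J² (k(J) = J*J = J²)
h(K, I) = -2*(-½ + I)/(-3 + K) (h(K, I) = -2*(I - ½)/(K - 1*3) = -2*(-½ + I)/(K - 3) = -2*(-½ + I)/(-3 + K))
g(U, D) = -5 - (1 - 2*D²)/(-3 + U)
-498 + g(16, -1)/(-500) = -498 + ((14 - 5*16 + 2*(-1)²)/(-3 + 16))/(-500) = -498 + ((14 - 80 + 2*1)/13)*(-1/500) = -498 + ((14 - 80 + 2)/13)*(-1/500) = -498 + ((1/13)*(-64))*(-1/500) = -498 - 64/13*(-1/500) = -498 + 16/1625 = -809234/1625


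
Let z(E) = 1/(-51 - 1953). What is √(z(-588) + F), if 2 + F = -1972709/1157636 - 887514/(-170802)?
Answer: √1254881390387755621663402/917231468334 ≈ 1.2213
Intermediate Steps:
z(E) = -1/2004 (z(E) = 1/(-2004) = -1/2004)
F = 49170404357/32954424012 (F = -2 + (-1972709/1157636 - 887514/(-170802)) = -2 + (-1972709*1/1157636 - 887514*(-1/170802)) = -2 + (-1972709/1157636 + 147919/28467) = -2 + 115079252381/32954424012 = 49170404357/32954424012 ≈ 1.4921)
√(z(-588) + F) = √(-1/2004 + 49170404357/32954424012) = √(4104355662809/2751694405002) = √1254881390387755621663402/917231468334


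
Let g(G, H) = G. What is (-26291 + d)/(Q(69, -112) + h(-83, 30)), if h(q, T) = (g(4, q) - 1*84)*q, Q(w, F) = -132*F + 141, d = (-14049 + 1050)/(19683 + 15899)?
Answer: -935499361/767325830 ≈ -1.2192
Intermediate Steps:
d = -12999/35582 ≈ -0.36532
Q(w, F) = 141 - 132*F
h(q, T) = -80*q (h(q, T) = (4 - 1*84)*q = (4 - 84)*q = -80*q)
(-26291 + d)/(Q(69, -112) + h(-83, 30)) = (-26291 - 12999/35582)/((141 - 132*(-112)) - 80*(-83)) = -935499361/(35582*((141 + 14784) + 6640)) = -935499361/(35582*(14925 + 6640)) = -935499361/35582/21565 = -935499361/35582*1/21565 = -935499361/767325830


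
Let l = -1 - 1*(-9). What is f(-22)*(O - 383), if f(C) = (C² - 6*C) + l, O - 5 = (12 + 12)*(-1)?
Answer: -250848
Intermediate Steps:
l = 8 (l = -1 + 9 = 8)
O = -19 (O = 5 + (12 + 12)*(-1) = 5 + 24*(-1) = 5 - 24 = -19)
f(C) = 8 + C² - 6*C (f(C) = (C² - 6*C) + 8 = 8 + C² - 6*C)
f(-22)*(O - 383) = (8 + (-22)² - 6*(-22))*(-19 - 383) = (8 + 484 + 132)*(-402) = 624*(-402) = -250848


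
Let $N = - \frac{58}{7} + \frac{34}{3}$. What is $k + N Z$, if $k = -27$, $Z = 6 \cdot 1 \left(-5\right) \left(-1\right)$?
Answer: $\frac{451}{7} \approx 64.429$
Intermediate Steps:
$N = \frac{64}{21}$ ($N = \left(-58\right) \frac{1}{7} + 34 \cdot \frac{1}{3} = - \frac{58}{7} + \frac{34}{3} = \frac{64}{21} \approx 3.0476$)
$Z = 30$ ($Z = 6 \left(-5\right) \left(-1\right) = \left(-30\right) \left(-1\right) = 30$)
$k + N Z = -27 + \frac{64}{21} \cdot 30 = -27 + \frac{640}{7} = \frac{451}{7}$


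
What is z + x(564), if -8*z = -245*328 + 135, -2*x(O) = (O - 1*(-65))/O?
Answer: 1413887/141 ≈ 10028.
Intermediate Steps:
x(O) = -(65 + O)/(2*O) (x(O) = -(O - 1*(-65))/(2*O) = -(O + 65)/(2*O) = -(65 + O)/(2*O))
z = 80225/8 (z = -(-245*328 + 135)/8 = -(-80360 + 135)/8 = -⅛*(-80225) = 80225/8 ≈ 10028.)
z + x(564) = 80225/8 + (½)*(-65 - 1*564)/564 = 80225/8 + (½)*(1/564)*(-65 - 564) = 80225/8 + (½)*(1/564)*(-629) = 80225/8 - 629/1128 = 1413887/141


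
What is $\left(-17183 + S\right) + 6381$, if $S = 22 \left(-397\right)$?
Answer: $-19536$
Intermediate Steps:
$S = -8734$
$\left(-17183 + S\right) + 6381 = \left(-17183 - 8734\right) + 6381 = -25917 + 6381 = -19536$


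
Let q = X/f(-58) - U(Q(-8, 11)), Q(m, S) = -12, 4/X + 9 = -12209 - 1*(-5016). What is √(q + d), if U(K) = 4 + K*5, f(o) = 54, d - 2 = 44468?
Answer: √46767584919003/32409 ≈ 211.01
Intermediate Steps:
d = 44470 (d = 2 + 44468 = 44470)
X = -2/3601 (X = 4/(-9 + (-12209 - 1*(-5016))) = 4/(-9 + (-12209 + 5016)) = 4/(-9 - 7193) = 4/(-7202) = 4*(-1/7202) = -2/3601 ≈ -0.00055540)
U(K) = 4 + 5*K
q = 5444711/97227 (q = -2/3601/54 - (4 + 5*(-12)) = -2/3601*1/54 - (4 - 60) = -1/97227 - 1*(-56) = -1/97227 + 56 = 5444711/97227 ≈ 56.000)
√(q + d) = √(5444711/97227 + 44470) = √(4329129401/97227) = √46767584919003/32409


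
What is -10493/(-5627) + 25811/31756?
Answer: 28144365/10511236 ≈ 2.6776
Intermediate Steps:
-10493/(-5627) + 25811/31756 = -10493*(-1/5627) + 25811*(1/31756) = 10493/5627 + 25811/31756 = 28144365/10511236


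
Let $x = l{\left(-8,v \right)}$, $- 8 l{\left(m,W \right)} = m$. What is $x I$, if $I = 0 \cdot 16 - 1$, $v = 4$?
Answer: $-1$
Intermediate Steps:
$I = -1$ ($I = 0 - 1 = -1$)
$l{\left(m,W \right)} = - \frac{m}{8}$
$x = 1$ ($x = \left(- \frac{1}{8}\right) \left(-8\right) = 1$)
$x I = 1 \left(-1\right) = -1$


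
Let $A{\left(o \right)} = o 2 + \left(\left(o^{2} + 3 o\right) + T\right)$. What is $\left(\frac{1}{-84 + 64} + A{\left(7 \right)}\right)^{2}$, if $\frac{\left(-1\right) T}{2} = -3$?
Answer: $\frac{3236401}{400} \approx 8091.0$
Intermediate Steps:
$T = 6$ ($T = \left(-2\right) \left(-3\right) = 6$)
$A{\left(o \right)} = 6 + o^{2} + 5 o$ ($A{\left(o \right)} = o 2 + \left(\left(o^{2} + 3 o\right) + 6\right) = 2 o + \left(6 + o^{2} + 3 o\right) = 6 + o^{2} + 5 o$)
$\left(\frac{1}{-84 + 64} + A{\left(7 \right)}\right)^{2} = \left(\frac{1}{-84 + 64} + \left(6 + 7^{2} + 5 \cdot 7\right)\right)^{2} = \left(\frac{1}{-20} + \left(6 + 49 + 35\right)\right)^{2} = \left(- \frac{1}{20} + 90\right)^{2} = \left(\frac{1799}{20}\right)^{2} = \frac{3236401}{400}$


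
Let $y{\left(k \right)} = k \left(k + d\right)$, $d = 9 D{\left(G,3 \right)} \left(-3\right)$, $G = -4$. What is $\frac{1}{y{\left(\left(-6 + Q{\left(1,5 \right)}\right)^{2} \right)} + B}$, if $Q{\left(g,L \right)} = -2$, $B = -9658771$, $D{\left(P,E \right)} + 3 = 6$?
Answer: $- \frac{1}{9659859} \approx -1.0352 \cdot 10^{-7}$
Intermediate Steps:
$D{\left(P,E \right)} = 3$ ($D{\left(P,E \right)} = -3 + 6 = 3$)
$d = -81$ ($d = 9 \cdot 3 \left(-3\right) = 27 \left(-3\right) = -81$)
$y{\left(k \right)} = k \left(-81 + k\right)$ ($y{\left(k \right)} = k \left(k - 81\right) = k \left(-81 + k\right)$)
$\frac{1}{y{\left(\left(-6 + Q{\left(1,5 \right)}\right)^{2} \right)} + B} = \frac{1}{\left(-6 - 2\right)^{2} \left(-81 + \left(-6 - 2\right)^{2}\right) - 9658771} = \frac{1}{\left(-8\right)^{2} \left(-81 + \left(-8\right)^{2}\right) - 9658771} = \frac{1}{64 \left(-81 + 64\right) - 9658771} = \frac{1}{64 \left(-17\right) - 9658771} = \frac{1}{-1088 - 9658771} = \frac{1}{-9659859} = - \frac{1}{9659859}$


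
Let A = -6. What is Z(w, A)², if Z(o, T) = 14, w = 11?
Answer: 196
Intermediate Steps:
Z(w, A)² = 14² = 196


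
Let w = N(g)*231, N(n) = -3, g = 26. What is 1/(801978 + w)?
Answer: 1/801285 ≈ 1.2480e-6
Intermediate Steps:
w = -693 (w = -3*231 = -693)
1/(801978 + w) = 1/(801978 - 693) = 1/801285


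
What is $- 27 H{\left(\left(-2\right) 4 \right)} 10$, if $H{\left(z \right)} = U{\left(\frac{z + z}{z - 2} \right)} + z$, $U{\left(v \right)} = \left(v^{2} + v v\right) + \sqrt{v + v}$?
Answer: $\frac{3888}{5} - 216 \sqrt{5} \approx 294.61$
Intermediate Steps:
$U{\left(v \right)} = 2 v^{2} + \sqrt{2} \sqrt{v}$ ($U{\left(v \right)} = \left(v^{2} + v^{2}\right) + \sqrt{2 v} = 2 v^{2} + \sqrt{2} \sqrt{v}$)
$H{\left(z \right)} = z + 2 \sqrt{\frac{z}{-2 + z}} + \frac{8 z^{2}}{\left(-2 + z\right)^{2}}$ ($H{\left(z \right)} = \left(2 \left(\frac{z + z}{z - 2}\right)^{2} + \sqrt{2} \sqrt{\frac{z + z}{z - 2}}\right) + z = \left(2 \left(\frac{2 z}{-2 + z}\right)^{2} + \sqrt{2} \sqrt{\frac{2 z}{-2 + z}}\right) + z = \left(2 \frac{4 z^{2}}{\left(-2 + z\right)^{2}} + \sqrt{2} \sqrt{2} \sqrt{\frac{z}{-2 + z}}\right) + z = \left(\frac{8 z^{2}}{\left(-2 + z\right)^{2}} + 2 \sqrt{\frac{z}{-2 + z}}\right) + z = \left(2 \sqrt{\frac{z}{-2 + z}} + \frac{8 z^{2}}{\left(-2 + z\right)^{2}}\right) + z = z + 2 \sqrt{\frac{z}{-2 + z}} + \frac{8 z^{2}}{\left(-2 + z\right)^{2}}$)
$- 27 H{\left(\left(-2\right) 4 \right)} 10 = - 27 \left(\left(-2\right) 4 + 2 \sqrt{\frac{\left(-2\right) 4}{-2 - 8}} + \frac{8 \left(\left(-2\right) 4\right)^{2}}{\left(-2 - 8\right)^{2}}\right) 10 = - 27 \left(-8 + 2 \sqrt{- \frac{8}{-2 - 8}} + \frac{8 \left(-8\right)^{2}}{\left(-2 - 8\right)^{2}}\right) 10 = - 27 \left(-8 + 2 \sqrt{- \frac{8}{-10}} + 8 \cdot 64 \cdot \frac{1}{100}\right) 10 = - 27 \left(-8 + 2 \sqrt{\left(-8\right) \left(- \frac{1}{10}\right)} + 8 \cdot 64 \cdot \frac{1}{100}\right) 10 = - 27 \left(-8 + 2 \sqrt{\frac{4}{5}} + \frac{128}{25}\right) 10 = - 27 \left(-8 + 2 \frac{2 \sqrt{5}}{5} + \frac{128}{25}\right) 10 = - 27 \left(-8 + \frac{4 \sqrt{5}}{5} + \frac{128}{25}\right) 10 = - 27 \left(- \frac{72}{25} + \frac{4 \sqrt{5}}{5}\right) 10 = \left(\frac{1944}{25} - \frac{108 \sqrt{5}}{5}\right) 10 = \frac{3888}{5} - 216 \sqrt{5}$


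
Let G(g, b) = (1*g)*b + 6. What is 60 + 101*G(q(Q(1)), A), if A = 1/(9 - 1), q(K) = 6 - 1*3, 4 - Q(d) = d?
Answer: 5631/8 ≈ 703.88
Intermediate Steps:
Q(d) = 4 - d
q(K) = 3 (q(K) = 6 - 3 = 3)
A = ⅛ (A = 1/8 = ⅛ ≈ 0.12500)
G(g, b) = 6 + b*g (G(g, b) = g*b + 6 = b*g + 6 = 6 + b*g)
60 + 101*G(q(Q(1)), A) = 60 + 101*(6 + (⅛)*3) = 60 + 101*(6 + 3/8) = 60 + 101*(51/8) = 60 + 5151/8 = 5631/8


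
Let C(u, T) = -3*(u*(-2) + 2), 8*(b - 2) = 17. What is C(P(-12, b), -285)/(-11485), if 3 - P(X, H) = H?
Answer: 51/45940 ≈ 0.0011101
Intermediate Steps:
b = 33/8 (b = 2 + (⅛)*17 = 2 + 17/8 = 33/8 ≈ 4.1250)
P(X, H) = 3 - H
C(u, T) = -6 + 6*u (C(u, T) = -3*(-2*u + 2) = -3*(2 - 2*u) = -6 + 6*u)
C(P(-12, b), -285)/(-11485) = (-6 + 6*(3 - 1*33/8))/(-11485) = (-6 + 6*(3 - 33/8))*(-1/11485) = (-6 + 6*(-9/8))*(-1/11485) = (-6 - 27/4)*(-1/11485) = -51/4*(-1/11485) = 51/45940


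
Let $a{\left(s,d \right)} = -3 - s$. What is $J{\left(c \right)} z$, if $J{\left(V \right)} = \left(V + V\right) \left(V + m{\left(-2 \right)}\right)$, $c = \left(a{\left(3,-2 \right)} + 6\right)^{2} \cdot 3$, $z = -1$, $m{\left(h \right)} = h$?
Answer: $0$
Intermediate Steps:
$c = 0$ ($c = \left(\left(-3 - 3\right) + 6\right)^{2} \cdot 3 = \left(-6 + 6\right)^{2} \cdot 3 = 0^{2} \cdot 3 = 0 \cdot 3 = 0$)
$J{\left(V \right)} = 2 V \left(-2 + V\right)$ ($J{\left(V \right)} = \left(V + V\right) \left(V - 2\right) = 2 V \left(-2 + V\right)$)
$J{\left(c \right)} z = 2 \cdot 0 \left(-2 + 0\right) \left(-1\right) = 2 \cdot 0 \left(-2\right) \left(-1\right) = 0 \left(-1\right) = 0$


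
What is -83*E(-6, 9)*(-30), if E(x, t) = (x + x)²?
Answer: 358560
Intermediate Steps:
E(x, t) = 4*x² (E(x, t) = (2*x)² = 4*x²)
-83*E(-6, 9)*(-30) = -332*(-6)²*(-30) = -332*36*(-30) = -83*144*(-30) = -11952*(-30) = 358560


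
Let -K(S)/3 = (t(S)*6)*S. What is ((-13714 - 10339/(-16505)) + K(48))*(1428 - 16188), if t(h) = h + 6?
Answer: 2941362500472/3301 ≈ 8.9105e+8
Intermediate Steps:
t(h) = 6 + h
K(S) = -3*S*(36 + 6*S) (K(S) = -3*(6 + S)*6*S = -3*(36 + 6*S)*S = -3*S*(36 + 6*S))
((-13714 - 10339/(-16505)) + K(48))*(1428 - 16188) = ((-13714 - 10339/(-16505)) - 18*48*(6 + 48))*(1428 - 16188) = ((-13714 - 10339*(-1/16505)) - 18*48*54)*(-14760) = ((-13714 + 10339/16505) - 46656)*(-14760) = (-226339231/16505 - 46656)*(-14760) = -996396511/16505*(-14760) = 2941362500472/3301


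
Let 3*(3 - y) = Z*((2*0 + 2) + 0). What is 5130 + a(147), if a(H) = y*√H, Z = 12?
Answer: 5130 - 35*√3 ≈ 5069.4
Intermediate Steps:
y = -5 (y = 3 - 4*((2*0 + 2) + 0) = 3 - 4*((0 + 2) + 0) = 3 - 4*(2 + 0) = 3 - 4*2 = 3 - ⅓*24 = 3 - 8 = -5)
a(H) = -5*√H
5130 + a(147) = 5130 - 35*√3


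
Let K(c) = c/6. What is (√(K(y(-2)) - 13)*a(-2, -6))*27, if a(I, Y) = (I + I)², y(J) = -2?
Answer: 288*I*√30 ≈ 1577.4*I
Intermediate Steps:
a(I, Y) = 4*I² (a(I, Y) = (2*I)² = 4*I²)
K(c) = c/6 (K(c) = c*(⅙) = c/6)
(√(K(y(-2)) - 13)*a(-2, -6))*27 = (√((⅙)*(-2) - 13)*(4*(-2)²))*27 = (√(-⅓ - 13)*(4*4))*27 = (√(-40/3)*16)*27 = ((2*I*√30/3)*16)*27 = (32*I*√30/3)*27 = 288*I*√30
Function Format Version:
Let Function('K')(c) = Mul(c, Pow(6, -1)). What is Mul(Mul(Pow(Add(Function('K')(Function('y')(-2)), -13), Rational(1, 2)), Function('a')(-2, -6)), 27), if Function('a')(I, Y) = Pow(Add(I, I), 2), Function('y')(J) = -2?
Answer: Mul(288, I, Pow(30, Rational(1, 2))) ≈ Mul(1577.4, I)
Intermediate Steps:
Function('a')(I, Y) = Mul(4, Pow(I, 2)) (Function('a')(I, Y) = Pow(Mul(2, I), 2) = Mul(4, Pow(I, 2)))
Function('K')(c) = Mul(Rational(1, 6), c) (Function('K')(c) = Mul(c, Rational(1, 6)) = Mul(Rational(1, 6), c))
Mul(Mul(Pow(Add(Function('K')(Function('y')(-2)), -13), Rational(1, 2)), Function('a')(-2, -6)), 27) = Mul(Mul(Pow(Add(Mul(Rational(1, 6), -2), -13), Rational(1, 2)), Mul(4, Pow(-2, 2))), 27) = Mul(Mul(Pow(Add(Rational(-1, 3), -13), Rational(1, 2)), Mul(4, 4)), 27) = Mul(Mul(Pow(Rational(-40, 3), Rational(1, 2)), 16), 27) = Mul(Mul(Mul(Rational(2, 3), I, Pow(30, Rational(1, 2))), 16), 27) = Mul(Mul(Rational(32, 3), I, Pow(30, Rational(1, 2))), 27) = Mul(288, I, Pow(30, Rational(1, 2)))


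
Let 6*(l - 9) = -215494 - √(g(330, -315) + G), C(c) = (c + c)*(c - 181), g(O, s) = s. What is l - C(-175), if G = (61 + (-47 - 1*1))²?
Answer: -481520/3 - I*√146/6 ≈ -1.6051e+5 - 2.0138*I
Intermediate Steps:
G = 169 (G = (61 + (-47 - 1))² = (61 - 48)² = 13² = 169)
C(c) = 2*c*(-181 + c) (C(c) = (2*c)*(-181 + c) = 2*c*(-181 + c))
l = -107720/3 - I*√146/6 (l = 9 + (-215494 - √(-315 + 169))/6 = 9 + (-215494 - √(-146))/6 = 9 + (-215494 - I*√146)/6 = 9 + (-107747/3 - I*√146/6) = -107720/3 - I*√146/6 ≈ -35907.0 - 2.0138*I)
l - C(-175) = (-107720/3 - I*√146/6) - 2*(-175)*(-181 - 175) = (-107720/3 - I*√146/6) - 2*(-175)*(-356) = (-107720/3 - I*√146/6) - 1*124600 = (-107720/3 - I*√146/6) - 124600 = -481520/3 - I*√146/6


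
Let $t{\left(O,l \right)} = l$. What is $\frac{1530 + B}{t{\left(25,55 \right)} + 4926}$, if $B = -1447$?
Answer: $\frac{83}{4981} \approx 0.016663$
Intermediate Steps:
$\frac{1530 + B}{t{\left(25,55 \right)} + 4926} = \frac{1530 - 1447}{55 + 4926} = \frac{83}{4981}$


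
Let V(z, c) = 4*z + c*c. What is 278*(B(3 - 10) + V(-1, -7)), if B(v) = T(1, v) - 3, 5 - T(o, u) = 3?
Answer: 12232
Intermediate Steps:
T(o, u) = 2 (T(o, u) = 5 - 1*3 = 5 - 3 = 2)
B(v) = -1 (B(v) = 2 - 3 = -1)
V(z, c) = c² + 4*z (V(z, c) = 4*z + c² = c² + 4*z)
278*(B(3 - 10) + V(-1, -7)) = 278*(-1 + ((-7)² + 4*(-1))) = 278*(-1 + (49 - 4)) = 278*(-1 + 45) = 278*44 = 12232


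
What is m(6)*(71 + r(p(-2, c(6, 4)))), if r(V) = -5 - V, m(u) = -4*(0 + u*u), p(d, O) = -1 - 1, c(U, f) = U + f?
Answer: -9792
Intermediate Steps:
p(d, O) = -2
m(u) = -4*u**2 (m(u) = -4*(0 + u**2) = -4*u**2)
m(6)*(71 + r(p(-2, c(6, 4)))) = (-4*6**2)*(71 + (-5 - 1*(-2))) = (-4*36)*(71 + (-5 + 2)) = -144*(71 - 3) = -144*68 = -9792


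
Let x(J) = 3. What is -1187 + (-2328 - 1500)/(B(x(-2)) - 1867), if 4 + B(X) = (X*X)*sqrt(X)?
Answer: -188536829/159109 + 1566*sqrt(3)/159109 ≈ -1184.9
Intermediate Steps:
B(X) = -4 + X**(5/2) (B(X) = -4 + (X*X)*sqrt(X) = -4 + X**2*sqrt(X) = -4 + X**(5/2))
-1187 + (-2328 - 1500)/(B(x(-2)) - 1867) = -1187 + (-2328 - 1500)/((-4 + 3**(5/2)) - 1867) = -1187 - 3828/((-4 + 9*sqrt(3)) - 1867) = -1187 - 3828/(-1871 + 9*sqrt(3))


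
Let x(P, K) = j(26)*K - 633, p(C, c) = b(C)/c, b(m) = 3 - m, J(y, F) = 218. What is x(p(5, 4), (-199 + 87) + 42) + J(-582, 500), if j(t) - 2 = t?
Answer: -2375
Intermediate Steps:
j(t) = 2 + t
p(C, c) = (3 - C)/c
x(P, K) = -633 + 28*K (x(P, K) = (2 + 26)*K - 633 = 28*K - 633 = -633 + 28*K)
x(p(5, 4), (-199 + 87) + 42) + J(-582, 500) = (-633 + 28*((-199 + 87) + 42)) + 218 = (-633 + 28*(-112 + 42)) + 218 = (-633 + 28*(-70)) + 218 = (-633 - 1960) + 218 = -2593 + 218 = -2375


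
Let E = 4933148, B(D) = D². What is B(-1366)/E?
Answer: 466489/1233287 ≈ 0.37825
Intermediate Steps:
B(-1366)/E = (-1366)²/4933148 = 1865956*(1/4933148) = 466489/1233287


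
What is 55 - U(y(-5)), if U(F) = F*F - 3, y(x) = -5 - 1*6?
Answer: -63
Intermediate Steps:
y(x) = -11 (y(x) = -5 - 6 = -11)
U(F) = -3 + F**2 (U(F) = F**2 - 3 = -3 + F**2)
55 - U(y(-5)) = 55 - (-3 + (-11)**2) = 55 - (-3 + 121) = 55 - 1*118 = 55 - 118 = -63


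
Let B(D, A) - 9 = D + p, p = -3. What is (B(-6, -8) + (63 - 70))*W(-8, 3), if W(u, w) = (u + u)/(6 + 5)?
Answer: 112/11 ≈ 10.182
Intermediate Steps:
B(D, A) = 6 + D (B(D, A) = 9 + (D - 3) = 9 + (-3 + D) = 6 + D)
W(u, w) = 2*u/11 (W(u, w) = (2*u)/11 = (2*u)*(1/11) = 2*u/11)
(B(-6, -8) + (63 - 70))*W(-8, 3) = ((6 - 6) + (63 - 70))*((2/11)*(-8)) = (0 - 7)*(-16/11) = -7*(-16/11) = 112/11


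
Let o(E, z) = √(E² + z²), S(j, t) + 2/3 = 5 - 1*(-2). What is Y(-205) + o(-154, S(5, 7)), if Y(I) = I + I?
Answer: -410 + √213805/3 ≈ -255.87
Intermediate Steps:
Y(I) = 2*I
S(j, t) = 19/3 (S(j, t) = -⅔ + (5 - 1*(-2)) = -⅔ + (5 + 2) = -⅔ + 7 = 19/3)
Y(-205) + o(-154, S(5, 7)) = 2*(-205) + √((-154)² + (19/3)²) = -410 + √(23716 + 361/9) = -410 + √(213805/9) = -410 + √213805/3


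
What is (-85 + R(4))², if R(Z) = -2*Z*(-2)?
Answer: 4761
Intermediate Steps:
R(Z) = 4*Z
(-85 + R(4))² = (-85 + 4*4)² = (-85 + 16)² = (-69)² = 4761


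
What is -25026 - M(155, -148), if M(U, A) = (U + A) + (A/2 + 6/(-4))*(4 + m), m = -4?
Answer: -25033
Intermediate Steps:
M(U, A) = A + U (M(U, A) = (U + A) + (A/2 + 6/(-4))*(4 - 4) = (A + U) + (A*(1/2) + 6*(-1/4))*0 = (A + U) + (A/2 - 3/2)*0 = (A + U) + (-3/2 + A/2)*0 = (A + U) + 0 = A + U)
-25026 - M(155, -148) = -25026 - (-148 + 155) = -25026 - 1*7 = -25026 - 7 = -25033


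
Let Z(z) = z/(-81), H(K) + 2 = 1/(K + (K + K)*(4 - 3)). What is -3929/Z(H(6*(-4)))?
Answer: -22913928/145 ≈ -1.5803e+5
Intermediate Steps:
H(K) = -2 + 1/(3*K) (H(K) = -2 + 1/(K + (K + K)*(4 - 3)) = -2 + 1/(K + (2*K)*1) = -2 + 1/(K + 2*K) = -2 + 1/(3*K))
Z(z) = -z/81 (Z(z) = z*(-1/81) = -z/81)
-3929/Z(H(6*(-4))) = -3929*(-81/(-2 + 1/(3*((6*(-4)))))) = -3929*(-81/(-2 + (1/3)/(-24))) = -3929*(-81/(-2 + (1/3)*(-1/24))) = -3929*(-81/(-2 - 1/72)) = -3929/((-1/81*(-145/72))) = -3929/145/5832 = -3929*5832/145 = -22913928/145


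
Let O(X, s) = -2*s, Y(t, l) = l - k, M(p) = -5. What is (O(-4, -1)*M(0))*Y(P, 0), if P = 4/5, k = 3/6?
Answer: 5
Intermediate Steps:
k = 1/2 (k = 3*(1/6) = 1/2 ≈ 0.50000)
P = 4/5 (P = 4*(1/5) = 4/5 ≈ 0.80000)
Y(t, l) = -1/2 + l (Y(t, l) = l - 1*1/2 = l - 1/2 = -1/2 + l)
(O(-4, -1)*M(0))*Y(P, 0) = (-2*(-1)*(-5))*(-1/2 + 0) = (2*(-5))*(-1/2) = -10*(-1/2) = 5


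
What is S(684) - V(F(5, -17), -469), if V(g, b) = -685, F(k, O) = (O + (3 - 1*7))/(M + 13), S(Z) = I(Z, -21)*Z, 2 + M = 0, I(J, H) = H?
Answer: -13679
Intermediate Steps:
M = -2 (M = -2 + 0 = -2)
S(Z) = -21*Z
F(k, O) = -4/11 + O/11 (F(k, O) = (O + (3 - 1*7))/(-2 + 13) = (O + (3 - 7))/11 = (O - 4)*(1/11) = (-4 + O)*(1/11) = -4/11 + O/11)
S(684) - V(F(5, -17), -469) = -21*684 - 1*(-685) = -14364 + 685 = -13679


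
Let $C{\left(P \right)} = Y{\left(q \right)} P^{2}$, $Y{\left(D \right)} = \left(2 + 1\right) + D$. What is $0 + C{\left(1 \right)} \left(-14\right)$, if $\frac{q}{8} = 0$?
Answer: $-42$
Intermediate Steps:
$q = 0$ ($q = 8 \cdot 0 = 0$)
$Y{\left(D \right)} = 3 + D$
$C{\left(P \right)} = 3 P^{2}$ ($C{\left(P \right)} = \left(3 + 0\right) P^{2} = 3 P^{2}$)
$0 + C{\left(1 \right)} \left(-14\right) = 0 + 3 \cdot 1^{2} \left(-14\right) = 0 + 3 \cdot 1 \left(-14\right) = 0 + 3 \left(-14\right) = 0 - 42 = -42$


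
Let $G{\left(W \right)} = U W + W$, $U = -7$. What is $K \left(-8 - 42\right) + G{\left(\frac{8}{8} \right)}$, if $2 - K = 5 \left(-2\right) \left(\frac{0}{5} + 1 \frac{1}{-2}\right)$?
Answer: $144$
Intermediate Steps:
$G{\left(W \right)} = - 6 W$ ($G{\left(W \right)} = - 7 W + W = - 6 W$)
$K = -3$ ($K = 2 - 5 \left(-2\right) \left(\frac{0}{5} + 1 \frac{1}{-2}\right) = 2 - - 10 \left(0 \cdot \frac{1}{5} + 1 \left(- \frac{1}{2}\right)\right) = 2 - - 10 \left(0 - \frac{1}{2}\right) = 2 - \left(-10\right) \left(- \frac{1}{2}\right) = 2 - 5 = -3$)
$K \left(-8 - 42\right) + G{\left(\frac{8}{8} \right)} = - 3 \left(-8 - 42\right) - 6 \cdot \frac{8}{8} = - 3 \left(-8 - 42\right) - 6 \cdot 8 \cdot \frac{1}{8} = \left(-3\right) \left(-50\right) - 6 = 150 - 6 = 144$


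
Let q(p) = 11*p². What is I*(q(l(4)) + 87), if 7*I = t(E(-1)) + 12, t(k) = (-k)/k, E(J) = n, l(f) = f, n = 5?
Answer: 2893/7 ≈ 413.29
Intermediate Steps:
E(J) = 5
t(k) = -1
I = 11/7 (I = (-1 + 12)/7 = (⅐)*11 = 11/7 ≈ 1.5714)
I*(q(l(4)) + 87) = 11*(11*4² + 87)/7 = 11*(11*16 + 87)/7 = 11*(176 + 87)/7 = (11/7)*263 = 2893/7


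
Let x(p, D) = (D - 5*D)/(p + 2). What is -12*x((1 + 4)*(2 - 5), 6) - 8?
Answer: -392/13 ≈ -30.154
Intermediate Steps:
x(p, D) = -4*D/(2 + p) (x(p, D) = (-4*D)/(2 + p) = -4*D/(2 + p))
-12*x((1 + 4)*(2 - 5), 6) - 8 = -(-48)*6/(2 + (1 + 4)*(2 - 5)) - 8 = -(-48)*6/(2 + 5*(-3)) - 8 = -(-48)*6/(2 - 15) - 8 = -(-48)*6/(-13) - 8 = -(-48)*6*(-1)/13 - 8 = -12*24/13 - 8 = -288/13 - 8 = -392/13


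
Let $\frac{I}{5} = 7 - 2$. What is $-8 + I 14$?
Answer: $342$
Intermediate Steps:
$I = 25$ ($I = 5 \left(7 - 2\right) = 5 \cdot 5 = 25$)
$-8 + I 14 = -8 + 25 \cdot 14 = -8 + 350 = 342$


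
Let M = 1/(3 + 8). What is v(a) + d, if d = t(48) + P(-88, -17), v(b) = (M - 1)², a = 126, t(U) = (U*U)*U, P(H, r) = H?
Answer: 13371084/121 ≈ 1.1050e+5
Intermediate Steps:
M = 1/11 ≈ 0.090909
t(U) = U³ (t(U) = U²*U = U³)
v(b) = 100/121 (v(b) = (1/11 - 1)² = (-10/11)² = 100/121)
d = 110504 (d = 48³ - 88 = 110592 - 88 = 110504)
v(a) + d = 100/121 + 110504 = 13371084/121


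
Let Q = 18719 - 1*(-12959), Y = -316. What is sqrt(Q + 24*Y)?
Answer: sqrt(24094) ≈ 155.22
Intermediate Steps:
Q = 31678 (Q = 18719 + 12959 = 31678)
sqrt(Q + 24*Y) = sqrt(31678 + 24*(-316)) = sqrt(31678 - 7584) = sqrt(24094)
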